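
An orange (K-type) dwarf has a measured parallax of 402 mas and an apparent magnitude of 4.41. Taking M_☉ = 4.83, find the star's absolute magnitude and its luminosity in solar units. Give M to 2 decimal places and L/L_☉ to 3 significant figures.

M ≈ 7.43; L/L_☉ ≈ 0.0911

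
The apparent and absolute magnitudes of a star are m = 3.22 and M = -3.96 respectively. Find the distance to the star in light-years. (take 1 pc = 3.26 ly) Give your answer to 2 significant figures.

d ≈ 890 ly

μ = m − M = 7.180
m − M = 5 log₁₀ d − 5
log₁₀ d = (m − M)/5 + 1 = 2.4360
d = 10^2.4360 = 272.9 pc
= 889.6 ly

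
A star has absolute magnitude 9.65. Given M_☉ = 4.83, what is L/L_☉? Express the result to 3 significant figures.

M − M_☉ = 9.65 − 4.83 = 4.820
L/L_☉ = 10^(−0.4 (M − M_☉)) = 10^-1.928 = 0.01180

L/L_☉ ≈ 0.0118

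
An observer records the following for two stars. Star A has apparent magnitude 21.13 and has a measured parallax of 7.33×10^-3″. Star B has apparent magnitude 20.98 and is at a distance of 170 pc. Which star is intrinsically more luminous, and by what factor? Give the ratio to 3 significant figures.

Star A: d = 1/p = 1/7.33×10^-3″ = 136.4 pc
Star A: M = m − 5 log₁₀ d + 5 = 21.13 − 5·2.1349 + 5 = 15.456
Star B: M = m − 5 log₁₀ d + 5 = 20.98 − 5·2.2304 + 5 = 14.828
ΔM = M_A − M_B = 15.456 − (14.828) = 0.628; smaller M is more luminous → Star B.
L ratio = 10^(0.4 |ΔM|) = 10^0.251 = 1.783

Star B is more luminous, by a factor of 1.78.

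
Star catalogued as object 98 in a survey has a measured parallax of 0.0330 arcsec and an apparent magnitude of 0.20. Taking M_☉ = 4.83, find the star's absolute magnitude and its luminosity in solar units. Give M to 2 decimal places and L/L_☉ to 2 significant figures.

d = 1/p = 1/0.0330″ = 30.30 pc
M = m − 5 log₁₀ d + 5 = 0.20 − 5·1.4815 + 5 = -2.207
M − M_☉ = -2.207 − 4.83 = -7.037
L/L_☉ = 10^(−0.4 × -7.037) = 653.1

M ≈ -2.21; L/L_☉ ≈ 650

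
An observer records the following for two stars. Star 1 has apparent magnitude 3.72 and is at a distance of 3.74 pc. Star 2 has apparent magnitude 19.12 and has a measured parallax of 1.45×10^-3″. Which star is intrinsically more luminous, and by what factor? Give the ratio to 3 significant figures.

Star 1 is more luminous, by a factor of 42.5.

Star 1: M = m − 5 log₁₀ d + 5 = 3.72 − 5·0.5729 + 5 = 5.856
Star 2: d = 1/p = 1/1.45×10^-3″ = 689.7 pc
Star 2: M = m − 5 log₁₀ d + 5 = 19.12 − 5·2.8386 + 5 = 9.927
ΔM = M_1 − M_2 = 5.856 − (9.927) = -4.071; smaller M is more luminous → Star 1.
L ratio = 10^(0.4 |ΔM|) = 10^1.628 = 42.51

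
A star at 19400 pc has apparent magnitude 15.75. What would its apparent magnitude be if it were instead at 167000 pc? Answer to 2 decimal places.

m ≈ 20.42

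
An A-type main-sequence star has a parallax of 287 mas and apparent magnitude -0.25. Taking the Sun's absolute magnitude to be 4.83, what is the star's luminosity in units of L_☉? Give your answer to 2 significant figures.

d = 1/p = 1000/287 mas = 3.484 pc
M = m − 5 log₁₀ d + 5 = -0.25 − 5·0.5421 + 5 = 2.039
M − M_☉ = 2.039 − 4.83 = -2.791
L/L_☉ = 10^(−0.4 × -2.791) = 13.07

L/L_☉ ≈ 13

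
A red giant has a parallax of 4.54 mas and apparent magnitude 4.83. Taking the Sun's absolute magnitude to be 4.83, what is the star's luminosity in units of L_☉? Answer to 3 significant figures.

L/L_☉ ≈ 485

d = 1/p = 1000/4.54 mas = 220.3 pc
M = m − 5 log₁₀ d + 5 = 4.83 − 5·2.3429 + 5 = -1.885
M − M_☉ = -1.885 − 4.83 = -6.715
L/L_☉ = 10^(−0.4 × -6.715) = 485.2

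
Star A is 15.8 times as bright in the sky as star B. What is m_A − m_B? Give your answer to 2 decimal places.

Pogson: Δm = −2.5 log₁₀(ratio) = −2.5 log₁₀(15.8) = −2.5 × 1.1987 = -2.997
Star A is brighter, so it has the smaller magnitude: the difference is negative.

m_A − m_B ≈ -3.00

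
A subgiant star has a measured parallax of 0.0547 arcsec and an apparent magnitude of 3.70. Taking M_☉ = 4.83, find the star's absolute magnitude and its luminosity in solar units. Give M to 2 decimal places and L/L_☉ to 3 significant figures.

M ≈ 2.39; L/L_☉ ≈ 9.46

d = 1/p = 1/0.0547″ = 18.28 pc
M = m − 5 log₁₀ d + 5 = 3.70 − 5·1.2620 + 5 = 2.390
M − M_☉ = 2.390 − 4.83 = -2.440
L/L_☉ = 10^(−0.4 × -2.440) = 9.463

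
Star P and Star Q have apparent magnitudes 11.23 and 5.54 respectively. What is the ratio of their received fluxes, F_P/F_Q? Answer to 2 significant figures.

F_P/F_Q ≈ 5.3×10^-3

Δm = 11.23 − (5.54) = 5.69
Flux ratio = 10^(−0.4 Δm) = 10^(−0.4 × 5.69) = 10^-2.276 = 5.297×10^-3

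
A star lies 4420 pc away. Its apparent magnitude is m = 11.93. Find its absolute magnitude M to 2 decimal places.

M ≈ -1.30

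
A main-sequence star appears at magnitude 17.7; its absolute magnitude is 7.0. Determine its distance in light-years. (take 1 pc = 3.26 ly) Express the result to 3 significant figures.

μ = m − M = 10.700
m − M = 5 log₁₀ d − 5
log₁₀ d = (m − M)/5 + 1 = 3.1400
d = 10^3.1400 = 1380 pc
= 4500 ly

d ≈ 4500 ly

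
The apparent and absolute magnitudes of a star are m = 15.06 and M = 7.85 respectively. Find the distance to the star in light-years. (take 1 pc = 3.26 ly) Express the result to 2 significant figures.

d ≈ 900 ly

Distance modulus: m − M = 15.06 − (7.85) = 7.210
m − M = 5 log₁₀ d − 5
log₁₀ d = (m − M)/5 + 1 = 2.4420
d = 10^2.4420 = 276.7 pc
= 902.0 ly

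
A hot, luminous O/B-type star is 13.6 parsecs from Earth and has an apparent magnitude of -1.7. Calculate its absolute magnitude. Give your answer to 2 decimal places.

5 log₁₀(d/10 pc) = 5 log₁₀(13.60) − 5 = 0.668
M = m − 5 log₁₀(d/10) = -1.7 − 0.668 = -2.368

M ≈ -2.37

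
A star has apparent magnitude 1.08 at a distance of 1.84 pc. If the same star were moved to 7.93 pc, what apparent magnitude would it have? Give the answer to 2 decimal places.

Flux ∝ 1/d², so Δm = 5 log₁₀(d₂/d₁) = 5 log₁₀(7.93/1.84) = 3.172
m₂ = m₁ + Δm = 1.08 + (3.172) = 4.252

m ≈ 4.25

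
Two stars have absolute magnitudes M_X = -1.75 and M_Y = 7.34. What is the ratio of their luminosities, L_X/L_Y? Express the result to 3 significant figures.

ΔM = M_X − M_Y = -9.09
L_X/L_Y = 10^(−0.4 ΔM) = 10^3.636 = 4325

L_X/L_Y ≈ 4330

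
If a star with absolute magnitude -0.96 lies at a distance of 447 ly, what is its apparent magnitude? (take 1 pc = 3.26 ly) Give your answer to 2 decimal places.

m ≈ 4.73

d = 447 ly / 3.26 = 137.1 pc
m = M + 5 log₁₀ d − 5 = -0.96 + 5·2.1371 − 5 = 4.725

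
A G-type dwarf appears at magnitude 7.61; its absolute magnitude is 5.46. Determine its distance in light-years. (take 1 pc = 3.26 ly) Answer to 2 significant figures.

μ = m − M = 2.150
m − M = 5 log₁₀ d − 5
log₁₀ d = (m − M)/5 + 1 = 1.4300
d = 10^1.4300 = 26.92 pc
= 87.74 ly

d ≈ 88 ly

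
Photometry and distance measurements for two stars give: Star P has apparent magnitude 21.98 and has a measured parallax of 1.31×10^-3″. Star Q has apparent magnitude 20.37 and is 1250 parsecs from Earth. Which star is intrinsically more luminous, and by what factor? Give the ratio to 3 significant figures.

Star Q is more luminous, by a factor of 11.8.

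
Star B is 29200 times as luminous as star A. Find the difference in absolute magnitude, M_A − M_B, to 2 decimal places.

Pogson: ΔM = −2.5 log₁₀(ratio) = −2.5 log₁₀(29200) = −2.5 × 4.4654 = -11.163
Star B is brighter so has the smaller magnitude: M_A − M_B is positive.

M_A − M_B ≈ 11.16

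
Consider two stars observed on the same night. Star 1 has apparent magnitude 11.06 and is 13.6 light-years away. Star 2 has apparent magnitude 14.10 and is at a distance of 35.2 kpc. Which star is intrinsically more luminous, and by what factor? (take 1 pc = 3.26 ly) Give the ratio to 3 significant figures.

Star 1: d = 13.6 ly / 3.26 = 4.172 pc
Star 1: M = m − 5 log₁₀ d + 5 = 11.06 − 5·0.6203 + 5 = 12.958
Star 2: d = 35.2 kpc = 35200 pc
Star 2: M = m − 5 log₁₀ d + 5 = 14.10 − 5·4.5465 + 5 = -3.633
ΔM = M_1 − M_2 = 12.958 − (-3.633) = 16.591; smaller M is more luminous → Star 2.
L ratio = 10^(0.4 |ΔM|) = 10^6.636 = 4.330×10^6

Star 2 is more luminous, by a factor of 4.33×10^6.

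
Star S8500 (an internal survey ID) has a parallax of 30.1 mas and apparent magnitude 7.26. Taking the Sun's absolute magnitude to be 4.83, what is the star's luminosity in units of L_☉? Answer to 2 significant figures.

L/L_☉ ≈ 1.2

d = 1/p = 1000/30.1 mas = 33.22 pc
M = m − 5 log₁₀ d + 5 = 7.26 − 5·1.5214 + 5 = 4.653
M − M_☉ = 4.653 − 4.83 = -0.177
L/L_☉ = 10^(−0.4 × -0.177) = 1.177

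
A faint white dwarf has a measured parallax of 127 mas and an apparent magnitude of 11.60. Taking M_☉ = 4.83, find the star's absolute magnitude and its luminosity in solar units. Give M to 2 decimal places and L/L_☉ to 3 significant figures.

M ≈ 12.12; L/L_☉ ≈ 1.21×10^-3

d = 1/p = 1000/127 mas = 7.874 pc
M = m − 5 log₁₀ d + 5 = 11.60 − 5·0.8962 + 5 = 12.119
M − M_☉ = 12.119 − 4.83 = 7.289
L/L_☉ = 10^(−0.4 × 7.289) = 1.214×10^-3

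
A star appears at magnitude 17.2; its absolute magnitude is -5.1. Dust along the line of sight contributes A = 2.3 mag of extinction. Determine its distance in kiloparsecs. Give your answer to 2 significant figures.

d ≈ 100 kpc

m − M = 5 log₁₀(d/10 pc) + A  ⇒  17.2 − (-5.1) − 2.3 = 5 log₁₀(d/10)
20.000 = 5 log₁₀(d/10)
log₁₀ d = (m − M − A)/5 + 1 = 5.0000
d = 10^5.0000 = 100000 pc
= 100.0 kpc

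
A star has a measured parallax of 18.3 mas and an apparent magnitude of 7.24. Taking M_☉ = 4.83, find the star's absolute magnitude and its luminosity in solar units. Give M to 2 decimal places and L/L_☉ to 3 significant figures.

d = 1/p = 1000/18.3 mas = 54.64 pc
M = m − 5 log₁₀ d + 5 = 7.24 − 5·1.7375 + 5 = 3.552
M − M_☉ = 3.552 − 4.83 = -1.278
L/L_☉ = 10^(−0.4 × -1.278) = 3.244

M ≈ 3.55; L/L_☉ ≈ 3.24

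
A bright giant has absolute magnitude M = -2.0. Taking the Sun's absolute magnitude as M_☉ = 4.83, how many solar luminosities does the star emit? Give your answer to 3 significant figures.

L/L_☉ ≈ 540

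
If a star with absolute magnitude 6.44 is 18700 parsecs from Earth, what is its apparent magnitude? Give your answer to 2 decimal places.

m = M + 5 log₁₀ d − 5 = 6.44 + 5·4.2718 − 5 = 22.799

m ≈ 22.80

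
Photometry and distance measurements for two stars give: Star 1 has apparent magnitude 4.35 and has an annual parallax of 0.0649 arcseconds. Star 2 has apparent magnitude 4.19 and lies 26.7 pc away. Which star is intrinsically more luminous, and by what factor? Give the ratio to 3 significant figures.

Star 1: d = 1/p = 1/0.0649″ = 15.41 pc
Star 1: M = m − 5 log₁₀ d + 5 = 4.35 − 5·1.1878 + 5 = 3.411
Star 2: M = m − 5 log₁₀ d + 5 = 4.19 − 5·1.4265 + 5 = 2.057
ΔM = M_1 − M_2 = 3.411 − (2.057) = 1.354; smaller M is more luminous → Star 2.
L ratio = 10^(0.4 |ΔM|) = 10^0.542 = 3.479

Star 2 is more luminous, by a factor of 3.48.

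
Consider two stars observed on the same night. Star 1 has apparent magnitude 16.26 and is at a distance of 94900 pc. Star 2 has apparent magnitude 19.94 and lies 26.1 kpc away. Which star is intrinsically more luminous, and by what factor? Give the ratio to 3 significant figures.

Star 1 is more luminous, by a factor of 392.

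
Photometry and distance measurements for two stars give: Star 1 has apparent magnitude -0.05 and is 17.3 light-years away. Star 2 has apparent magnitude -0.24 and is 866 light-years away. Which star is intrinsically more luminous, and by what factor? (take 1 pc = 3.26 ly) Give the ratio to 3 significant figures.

Star 1: d = 17.3 ly / 3.26 = 5.307 pc
Star 1: M = m − 5 log₁₀ d + 5 = -0.05 − 5·0.7248 + 5 = 1.326
Star 2: d = 866 ly / 3.26 = 265.6 pc
Star 2: M = m − 5 log₁₀ d + 5 = -0.24 − 5·2.4243 + 5 = -7.362
ΔM = M_1 − M_2 = 1.326 − (-7.362) = 8.687; smaller M is more luminous → Star 2.
L ratio = 10^(0.4 |ΔM|) = 10^3.475 = 2985

Star 2 is more luminous, by a factor of 2980.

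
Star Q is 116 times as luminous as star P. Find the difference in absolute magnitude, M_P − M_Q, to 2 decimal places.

Pogson: ΔM = −2.5 log₁₀(ratio) = −2.5 log₁₀(116) = −2.5 × 2.0645 = -5.161
Star Q is brighter so has the smaller magnitude: M_P − M_Q is positive.

M_P − M_Q ≈ 5.16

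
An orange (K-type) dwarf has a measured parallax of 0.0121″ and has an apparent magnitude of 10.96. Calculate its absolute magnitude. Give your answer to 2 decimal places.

d = 1/p = 1/0.0121″ = 82.64 pc
5 log₁₀(d/10 pc) = 5 log₁₀(82.64) − 5 = 4.586
M = m − 5 log₁₀(d/10) = 10.96 − 4.586 = 6.374

M ≈ 6.37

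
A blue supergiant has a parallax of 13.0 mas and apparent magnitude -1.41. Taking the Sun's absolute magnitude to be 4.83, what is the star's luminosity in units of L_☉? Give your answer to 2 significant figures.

d = 1/p = 1000/13.0 mas = 76.92 pc
M = m − 5 log₁₀ d + 5 = -1.41 − 5·1.8861 + 5 = -5.840
M − M_☉ = -5.840 − 4.83 = -10.670
L/L_☉ = 10^(−0.4 × -10.670) = 18540

L/L_☉ ≈ 19000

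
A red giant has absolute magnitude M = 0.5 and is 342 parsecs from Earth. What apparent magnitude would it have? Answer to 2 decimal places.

m ≈ 8.17

m = M + 5 log₁₀ d − 5 = 0.5 + 5·2.5340 − 5 = 8.170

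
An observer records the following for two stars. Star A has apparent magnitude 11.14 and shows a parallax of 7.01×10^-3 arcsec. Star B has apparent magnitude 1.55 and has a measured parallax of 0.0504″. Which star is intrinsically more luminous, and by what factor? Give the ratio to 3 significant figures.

Star A: d = 1/p = 1/7.01×10^-3″ = 142.7 pc
Star A: M = m − 5 log₁₀ d + 5 = 11.14 − 5·2.1543 + 5 = 5.369
Star B: d = 1/p = 1/0.0504″ = 19.84 pc
Star B: M = m − 5 log₁₀ d + 5 = 1.55 − 5·1.2976 + 5 = 0.062
ΔM = M_A − M_B = 5.369 − (0.062) = 5.306; smaller M is more luminous → Star B.
L ratio = 10^(0.4 |ΔM|) = 10^2.123 = 132.6

Star B is more luminous, by a factor of 133.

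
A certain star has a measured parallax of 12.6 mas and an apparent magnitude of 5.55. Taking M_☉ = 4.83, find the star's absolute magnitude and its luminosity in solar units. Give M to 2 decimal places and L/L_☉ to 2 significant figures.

M ≈ 1.05; L/L_☉ ≈ 32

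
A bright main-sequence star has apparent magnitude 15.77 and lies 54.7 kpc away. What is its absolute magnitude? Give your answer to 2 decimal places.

M ≈ -2.92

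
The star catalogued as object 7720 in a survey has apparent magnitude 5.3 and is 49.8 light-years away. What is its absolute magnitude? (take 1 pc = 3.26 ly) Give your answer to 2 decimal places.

M ≈ 4.38

d = 49.8 ly / 3.26 = 15.28 pc
5 log₁₀(d/10 pc) = 5 log₁₀(15.28) − 5 = 0.920
M = m − 5 log₁₀(d/10) = 5.3 − 0.920 = 4.380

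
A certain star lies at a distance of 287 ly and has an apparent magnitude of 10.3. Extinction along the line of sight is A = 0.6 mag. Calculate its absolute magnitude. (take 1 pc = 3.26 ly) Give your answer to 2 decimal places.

M ≈ 4.98

d = 287 ly / 3.26 = 88.04 pc
5 log₁₀(d/10 pc) = 5 log₁₀(88.04) − 5 = 4.723
M = m − 5 log₁₀(d/10) − A = 10.3 − 4.723 − 0.6 = 4.977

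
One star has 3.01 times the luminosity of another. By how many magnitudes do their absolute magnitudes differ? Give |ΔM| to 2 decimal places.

Pogson: ΔM = −2.5 log₁₀(ratio) = −2.5 log₁₀(3.01) = −2.5 × 0.4786 = -1.196

|ΔM| ≈ 1.20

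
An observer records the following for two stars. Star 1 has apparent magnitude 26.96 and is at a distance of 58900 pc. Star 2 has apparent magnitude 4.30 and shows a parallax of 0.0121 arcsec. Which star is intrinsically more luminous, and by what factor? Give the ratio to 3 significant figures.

Star 1: M = m − 5 log₁₀ d + 5 = 26.96 − 5·4.7701 + 5 = 8.109
Star 2: d = 1/p = 1/0.0121″ = 82.64 pc
Star 2: M = m − 5 log₁₀ d + 5 = 4.30 − 5·1.9172 + 5 = -0.286
ΔM = M_1 − M_2 = 8.109 − (-0.286) = 8.395; smaller M is more luminous → Star 2.
L ratio = 10^(0.4 |ΔM|) = 10^3.358 = 2281

Star 2 is more luminous, by a factor of 2280.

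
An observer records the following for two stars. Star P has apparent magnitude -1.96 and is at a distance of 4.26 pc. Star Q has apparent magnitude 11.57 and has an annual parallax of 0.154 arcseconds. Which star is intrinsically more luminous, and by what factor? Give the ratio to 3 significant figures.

Star P is more luminous, by a factor of 111000.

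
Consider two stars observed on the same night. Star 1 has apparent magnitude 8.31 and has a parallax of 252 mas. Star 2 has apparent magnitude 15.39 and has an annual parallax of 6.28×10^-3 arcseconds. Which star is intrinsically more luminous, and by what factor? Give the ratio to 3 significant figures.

Star 1: p = 252 mas = 0.252″ → d = 1/p = 3.968 pc
Star 1: M = m − 5 log₁₀ d + 5 = 8.31 − 5·0.5986 + 5 = 10.317
Star 2: d = 1/p = 1/6.28×10^-3″ = 159.2 pc
Star 2: M = m − 5 log₁₀ d + 5 = 15.39 − 5·2.2020 + 5 = 9.380
ΔM = M_1 − M_2 = 10.317 − (9.380) = 0.937; smaller M is more luminous → Star 2.
L ratio = 10^(0.4 |ΔM|) = 10^0.375 = 2.371

Star 2 is more luminous, by a factor of 2.37.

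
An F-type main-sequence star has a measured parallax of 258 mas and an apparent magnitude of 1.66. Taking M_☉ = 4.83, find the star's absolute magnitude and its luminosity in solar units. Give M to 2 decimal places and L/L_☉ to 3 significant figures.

M ≈ 3.72; L/L_☉ ≈ 2.78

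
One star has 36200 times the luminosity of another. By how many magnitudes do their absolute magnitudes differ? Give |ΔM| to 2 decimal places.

Pogson: ΔM = −2.5 log₁₀(ratio) = −2.5 log₁₀(36200) = −2.5 × 4.5587 = -11.397

|ΔM| ≈ 11.40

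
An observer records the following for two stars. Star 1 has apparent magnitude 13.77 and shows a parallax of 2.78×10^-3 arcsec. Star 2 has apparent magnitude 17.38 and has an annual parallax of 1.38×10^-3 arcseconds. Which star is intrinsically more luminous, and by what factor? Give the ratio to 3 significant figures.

Star 1 is more luminous, by a factor of 6.85.

Star 1: d = 1/p = 1/2.78×10^-3″ = 359.7 pc
Star 1: M = m − 5 log₁₀ d + 5 = 13.77 − 5·2.5560 + 5 = 5.990
Star 2: d = 1/p = 1/1.38×10^-3″ = 724.6 pc
Star 2: M = m − 5 log₁₀ d + 5 = 17.38 − 5·2.8601 + 5 = 8.079
ΔM = M_1 − M_2 = 5.990 − (8.079) = -2.089; smaller M is more luminous → Star 1.
L ratio = 10^(0.4 |ΔM|) = 10^0.836 = 6.850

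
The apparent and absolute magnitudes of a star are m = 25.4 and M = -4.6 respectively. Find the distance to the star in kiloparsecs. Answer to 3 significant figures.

d ≈ 10000 kpc

μ = m − M = 30.000
m − M = 5 log₁₀ d − 5
log₁₀ d = (m − M)/5 + 1 = 7.0000
d = 10^7.0000 = 1.000×10^7 pc
= 10000 kpc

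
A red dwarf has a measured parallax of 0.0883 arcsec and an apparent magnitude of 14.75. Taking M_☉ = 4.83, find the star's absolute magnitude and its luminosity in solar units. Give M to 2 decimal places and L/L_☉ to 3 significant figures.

M ≈ 14.48; L/L_☉ ≈ 1.38×10^-4

d = 1/p = 1/0.0883″ = 11.33 pc
M = m − 5 log₁₀ d + 5 = 14.75 − 5·1.0540 + 5 = 14.480
M − M_☉ = 14.480 − 4.83 = 9.650
L/L_☉ = 10^(−0.4 × 9.650) = 1.381×10^-4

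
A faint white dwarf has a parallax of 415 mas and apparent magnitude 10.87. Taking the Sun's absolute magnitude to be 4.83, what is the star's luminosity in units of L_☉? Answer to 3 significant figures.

L/L_☉ ≈ 2.23×10^-4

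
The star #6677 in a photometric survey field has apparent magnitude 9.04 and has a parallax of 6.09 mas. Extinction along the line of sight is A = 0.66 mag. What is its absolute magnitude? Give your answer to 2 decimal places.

M ≈ 2.30

p = 6.09 mas = 6.09×10^-3″ → d = 1/p = 164.2 pc
5 log₁₀(d/10 pc) = 5 log₁₀(164.2) − 5 = 6.077
M = m − 5 log₁₀(d/10) − A = 9.04 − 6.077 − 0.66 = 2.303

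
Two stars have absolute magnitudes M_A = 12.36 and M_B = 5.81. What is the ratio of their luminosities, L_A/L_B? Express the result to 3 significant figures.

L_A/L_B ≈ 2.40×10^-3

ΔM = M_A − M_B = 6.55
L_A/L_B = 10^(−0.4 ΔM) = 10^-2.620 = 2.399×10^-3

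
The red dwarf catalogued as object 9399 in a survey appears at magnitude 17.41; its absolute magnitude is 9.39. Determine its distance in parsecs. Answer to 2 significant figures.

d ≈ 400 pc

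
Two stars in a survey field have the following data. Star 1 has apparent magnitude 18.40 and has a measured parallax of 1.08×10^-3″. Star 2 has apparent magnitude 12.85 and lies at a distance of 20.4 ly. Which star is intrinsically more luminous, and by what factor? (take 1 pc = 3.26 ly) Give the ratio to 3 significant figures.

Star 1 is more luminous, by a factor of 132.

Star 1: d = 1/p = 1/1.08×10^-3″ = 925.9 pc
Star 1: M = m − 5 log₁₀ d + 5 = 18.40 − 5·2.9666 + 5 = 8.567
Star 2: d = 20.4 ly / 3.26 = 6.258 pc
Star 2: M = m − 5 log₁₀ d + 5 = 12.85 − 5·0.7964 + 5 = 13.868
ΔM = M_1 − M_2 = 8.567 − (13.868) = -5.301; smaller M is more luminous → Star 1.
L ratio = 10^(0.4 |ΔM|) = 10^2.120 = 131.9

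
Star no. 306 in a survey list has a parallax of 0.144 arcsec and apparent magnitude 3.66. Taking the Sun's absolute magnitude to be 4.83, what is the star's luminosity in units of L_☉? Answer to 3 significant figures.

d = 1/p = 1/0.144″ = 6.944 pc
M = m − 5 log₁₀ d + 5 = 3.66 − 5·0.8416 + 5 = 4.452
M − M_☉ = 4.452 − 4.83 = -0.378
L/L_☉ = 10^(−0.4 × -0.378) = 1.417

L/L_☉ ≈ 1.42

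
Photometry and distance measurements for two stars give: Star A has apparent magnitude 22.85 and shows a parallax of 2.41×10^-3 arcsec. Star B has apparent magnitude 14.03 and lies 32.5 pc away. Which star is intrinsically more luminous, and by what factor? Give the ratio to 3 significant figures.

Star A: d = 1/p = 1/2.41×10^-3″ = 414.9 pc
Star A: M = m − 5 log₁₀ d + 5 = 22.85 − 5·2.6180 + 5 = 14.760
Star B: M = m − 5 log₁₀ d + 5 = 14.03 − 5·1.5119 + 5 = 11.471
ΔM = M_A − M_B = 14.760 − (11.471) = 3.290; smaller M is more luminous → Star B.
L ratio = 10^(0.4 |ΔM|) = 10^1.316 = 20.69

Star B is more luminous, by a factor of 20.7.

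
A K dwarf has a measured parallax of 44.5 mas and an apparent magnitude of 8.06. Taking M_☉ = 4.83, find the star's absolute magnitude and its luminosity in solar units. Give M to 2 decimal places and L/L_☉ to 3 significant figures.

M ≈ 6.30; L/L_☉ ≈ 0.258

d = 1/p = 1000/44.5 mas = 22.47 pc
M = m − 5 log₁₀ d + 5 = 8.06 − 5·1.3516 + 5 = 6.302
M − M_☉ = 6.302 − 4.83 = 1.472
L/L_☉ = 10^(−0.4 × 1.472) = 0.2578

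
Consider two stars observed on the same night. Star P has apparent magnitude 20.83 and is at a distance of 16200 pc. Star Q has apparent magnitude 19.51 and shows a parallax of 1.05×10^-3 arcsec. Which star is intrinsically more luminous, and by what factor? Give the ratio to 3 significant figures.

Star P: M = m − 5 log₁₀ d + 5 = 20.83 − 5·4.2095 + 5 = 4.782
Star Q: d = 1/p = 1/1.05×10^-3″ = 952.4 pc
Star Q: M = m − 5 log₁₀ d + 5 = 19.51 − 5·2.9788 + 5 = 9.616
ΔM = M_P − M_Q = 4.782 − (9.616) = -4.834; smaller M is more luminous → Star P.
L ratio = 10^(0.4 |ΔM|) = 10^1.933 = 85.78

Star P is more luminous, by a factor of 85.8.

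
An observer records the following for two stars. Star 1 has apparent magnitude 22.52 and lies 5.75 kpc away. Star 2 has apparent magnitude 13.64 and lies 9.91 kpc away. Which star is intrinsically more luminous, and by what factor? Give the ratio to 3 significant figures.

Star 1: d = 5.75 kpc = 5750 pc
Star 1: M = m − 5 log₁₀ d + 5 = 22.52 − 5·3.7597 + 5 = 8.722
Star 2: d = 9.91 kpc = 9910 pc
Star 2: M = m − 5 log₁₀ d + 5 = 13.64 − 5·3.9961 + 5 = -1.340
ΔM = M_1 − M_2 = 8.722 − (-1.340) = 10.062; smaller M is more luminous → Star 2.
L ratio = 10^(0.4 |ΔM|) = 10^4.025 = 10590

Star 2 is more luminous, by a factor of 10600.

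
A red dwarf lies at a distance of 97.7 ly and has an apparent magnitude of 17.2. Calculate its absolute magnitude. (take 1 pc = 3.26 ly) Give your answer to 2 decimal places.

d = 97.7 ly / 3.26 = 29.97 pc
5 log₁₀(d/10 pc) = 5 log₁₀(29.97) − 5 = 2.383
M = m − 5 log₁₀(d/10) = 17.2 − 2.383 = 14.817

M ≈ 14.82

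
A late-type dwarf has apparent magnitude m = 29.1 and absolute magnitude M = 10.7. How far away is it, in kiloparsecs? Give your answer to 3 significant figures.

μ = m − M = 18.400
m − M = 5 log₁₀ d − 5
log₁₀ d = (m − M)/5 + 1 = 4.6800
d = 10^4.6800 = 47860 pc
= 47.86 kpc

d ≈ 47.9 kpc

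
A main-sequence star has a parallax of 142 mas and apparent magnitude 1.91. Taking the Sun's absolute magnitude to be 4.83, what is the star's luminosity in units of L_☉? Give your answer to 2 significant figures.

d = 1/p = 1000/142 mas = 7.042 pc
M = m − 5 log₁₀ d + 5 = 1.91 − 5·0.8477 + 5 = 2.671
M − M_☉ = 2.671 − 4.83 = -2.159
L/L_☉ = 10^(−0.4 × -2.159) = 7.302

L/L_☉ ≈ 7.3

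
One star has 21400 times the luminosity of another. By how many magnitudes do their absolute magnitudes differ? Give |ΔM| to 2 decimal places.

|ΔM| ≈ 10.83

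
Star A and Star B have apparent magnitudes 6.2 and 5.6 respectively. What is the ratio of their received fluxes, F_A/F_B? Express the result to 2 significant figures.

F_A/F_B ≈ 0.58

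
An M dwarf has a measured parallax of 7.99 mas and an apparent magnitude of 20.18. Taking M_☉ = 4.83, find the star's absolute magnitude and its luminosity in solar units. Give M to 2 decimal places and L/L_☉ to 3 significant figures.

M ≈ 14.69; L/L_☉ ≈ 1.13×10^-4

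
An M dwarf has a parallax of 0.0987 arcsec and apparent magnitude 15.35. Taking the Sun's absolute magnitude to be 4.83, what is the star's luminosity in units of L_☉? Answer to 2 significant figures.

d = 1/p = 1/0.0987″ = 10.13 pc
M = m − 5 log₁₀ d + 5 = 15.35 − 5·1.0057 + 5 = 15.322
M − M_☉ = 15.322 − 4.83 = 10.492
L/L_☉ = 10^(−0.4 × 10.492) = 6.359×10^-5

L/L_☉ ≈ 6.4×10^-5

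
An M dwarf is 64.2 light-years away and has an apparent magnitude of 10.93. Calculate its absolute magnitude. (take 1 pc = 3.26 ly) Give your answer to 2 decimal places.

M ≈ 9.46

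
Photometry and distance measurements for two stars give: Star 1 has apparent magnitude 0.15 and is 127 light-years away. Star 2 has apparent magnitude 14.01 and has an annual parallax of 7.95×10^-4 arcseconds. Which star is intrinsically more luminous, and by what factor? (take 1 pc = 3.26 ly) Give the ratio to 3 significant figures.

Star 1 is more luminous, by a factor of 336.

Star 1: d = 127 ly / 3.26 = 38.96 pc
Star 1: M = m − 5 log₁₀ d + 5 = 0.15 − 5·1.5906 + 5 = -2.803
Star 2: d = 1/p = 1/7.95×10^-4″ = 1258 pc
Star 2: M = m − 5 log₁₀ d + 5 = 14.01 − 5·3.0996 + 5 = 3.512
ΔM = M_1 − M_2 = -2.803 − (3.512) = -6.315; smaller M is more luminous → Star 1.
L ratio = 10^(0.4 |ΔM|) = 10^2.526 = 335.7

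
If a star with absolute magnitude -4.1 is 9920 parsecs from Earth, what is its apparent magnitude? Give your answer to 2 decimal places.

m ≈ 10.88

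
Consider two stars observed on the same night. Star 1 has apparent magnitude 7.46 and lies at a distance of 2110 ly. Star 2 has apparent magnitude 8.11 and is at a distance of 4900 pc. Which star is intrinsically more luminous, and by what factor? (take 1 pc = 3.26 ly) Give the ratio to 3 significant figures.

Star 1: d = 2110 ly / 3.26 = 647.2 pc
Star 1: M = m − 5 log₁₀ d + 5 = 7.46 − 5·2.8111 + 5 = -1.595
Star 2: M = m − 5 log₁₀ d + 5 = 8.11 − 5·3.6902 + 5 = -5.341
ΔM = M_1 − M_2 = -1.595 − (-5.341) = 3.746; smaller M is more luminous → Star 2.
L ratio = 10^(0.4 |ΔM|) = 10^1.498 = 31.50

Star 2 is more luminous, by a factor of 31.5.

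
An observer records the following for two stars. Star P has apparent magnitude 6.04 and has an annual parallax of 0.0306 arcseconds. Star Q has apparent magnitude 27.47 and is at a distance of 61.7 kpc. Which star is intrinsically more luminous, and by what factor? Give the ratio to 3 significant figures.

Star P: d = 1/p = 1/0.0306″ = 32.68 pc
Star P: M = m − 5 log₁₀ d + 5 = 6.04 − 5·1.5143 + 5 = 3.469
Star Q: d = 61.7 kpc = 61700 pc
Star Q: M = m − 5 log₁₀ d + 5 = 27.47 − 5·4.7903 + 5 = 8.519
ΔM = M_P − M_Q = 3.469 − (8.519) = -5.050; smaller M is more luminous → Star P.
L ratio = 10^(0.4 |ΔM|) = 10^2.020 = 104.7

Star P is more luminous, by a factor of 105.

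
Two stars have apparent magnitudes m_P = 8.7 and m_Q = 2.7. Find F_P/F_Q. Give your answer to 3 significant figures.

Δm = 8.7 − (2.7) = 6.0
Flux ratio = 10^(−0.4 Δm) = 10^(−0.4 × 6.0) = 10^-2.400 = 3.981×10^-3

F_P/F_Q ≈ 3.98×10^-3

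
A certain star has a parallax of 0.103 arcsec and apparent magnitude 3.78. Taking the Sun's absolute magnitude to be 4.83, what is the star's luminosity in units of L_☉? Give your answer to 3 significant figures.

L/L_☉ ≈ 2.48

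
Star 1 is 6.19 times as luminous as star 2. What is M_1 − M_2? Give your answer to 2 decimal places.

M_1 − M_2 ≈ -1.98

Pogson: ΔM = −2.5 log₁₀(ratio) = −2.5 log₁₀(6.19) = −2.5 × 0.7917 = -1.979
Star 1 is brighter, so it has the smaller magnitude: the difference is negative.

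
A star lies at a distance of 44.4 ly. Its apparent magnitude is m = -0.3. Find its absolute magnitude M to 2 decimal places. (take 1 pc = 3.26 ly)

d = 44.4 ly / 3.26 = 13.62 pc
5 log₁₀(d/10 pc) = 5 log₁₀(13.62) − 5 = 0.671
M = m − 5 log₁₀(d/10) = -0.3 − 0.671 = -0.971

M ≈ -0.97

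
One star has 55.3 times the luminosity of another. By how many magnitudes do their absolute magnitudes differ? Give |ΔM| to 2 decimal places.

Pogson: ΔM = −2.5 log₁₀(ratio) = −2.5 log₁₀(55.3) = −2.5 × 1.7427 = -4.357

|ΔM| ≈ 4.36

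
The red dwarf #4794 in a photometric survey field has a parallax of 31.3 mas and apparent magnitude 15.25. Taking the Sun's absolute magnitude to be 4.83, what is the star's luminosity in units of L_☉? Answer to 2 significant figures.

L/L_☉ ≈ 6.9×10^-4

d = 1/p = 1000/31.3 mas = 31.95 pc
M = m − 5 log₁₀ d + 5 = 15.25 − 5·1.5045 + 5 = 12.728
M − M_☉ = 12.728 − 4.83 = 7.898
L/L_☉ = 10^(−0.4 × 7.898) = 6.933×10^-4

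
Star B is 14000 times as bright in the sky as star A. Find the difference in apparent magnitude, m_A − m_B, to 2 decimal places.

m_A − m_B ≈ 10.37

Pogson: Δm = −2.5 log₁₀(ratio) = −2.5 log₁₀(14000) = −2.5 × 4.1461 = -10.365
Star B is brighter so has the smaller magnitude: m_A − m_B is positive.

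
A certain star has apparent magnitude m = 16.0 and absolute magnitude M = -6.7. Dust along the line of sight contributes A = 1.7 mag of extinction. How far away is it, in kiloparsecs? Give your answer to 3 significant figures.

m − M = 5 log₁₀(d/10 pc) + A  ⇒  16.0 − (-6.7) − 1.7 = 5 log₁₀(d/10)
21.000 = 5 log₁₀(d/10)
log₁₀ d = (m − M − A)/5 + 1 = 5.2000
d = 10^5.2000 = 158500 pc
= 158.5 kpc

d ≈ 158 kpc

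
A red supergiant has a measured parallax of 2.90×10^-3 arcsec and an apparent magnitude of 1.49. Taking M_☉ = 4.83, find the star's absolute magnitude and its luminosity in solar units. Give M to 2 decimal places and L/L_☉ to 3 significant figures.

M ≈ -6.20; L/L_☉ ≈ 25800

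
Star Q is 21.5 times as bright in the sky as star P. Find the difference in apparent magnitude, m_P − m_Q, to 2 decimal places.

m_P − m_Q ≈ 3.33

Pogson: Δm = −2.5 log₁₀(ratio) = −2.5 log₁₀(21.5) = −2.5 × 1.3324 = -3.331
Star Q is brighter so has the smaller magnitude: m_P − m_Q is positive.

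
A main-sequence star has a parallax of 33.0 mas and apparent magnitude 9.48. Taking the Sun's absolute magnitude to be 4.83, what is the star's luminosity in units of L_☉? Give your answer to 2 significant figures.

L/L_☉ ≈ 0.13

d = 1/p = 1000/33.0 mas = 30.30 pc
M = m − 5 log₁₀ d + 5 = 9.48 − 5·1.4815 + 5 = 7.073
M − M_☉ = 7.073 − 4.83 = 2.243
L/L_☉ = 10^(−0.4 × 2.243) = 0.1268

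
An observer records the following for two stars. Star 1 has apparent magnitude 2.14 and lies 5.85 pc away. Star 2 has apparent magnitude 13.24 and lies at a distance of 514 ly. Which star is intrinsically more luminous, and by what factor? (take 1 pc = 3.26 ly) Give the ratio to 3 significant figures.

Star 1 is more luminous, by a factor of 37.9.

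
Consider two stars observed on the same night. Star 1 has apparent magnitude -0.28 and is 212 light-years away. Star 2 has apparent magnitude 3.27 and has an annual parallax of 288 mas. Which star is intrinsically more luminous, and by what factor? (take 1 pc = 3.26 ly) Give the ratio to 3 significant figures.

Star 1: d = 212 ly / 3.26 = 65.03 pc
Star 1: M = m − 5 log₁₀ d + 5 = -0.28 − 5·1.8131 + 5 = -4.346
Star 2: p = 288 mas = 0.288″ → d = 1/p = 3.472 pc
Star 2: M = m − 5 log₁₀ d + 5 = 3.27 − 5·0.5406 + 5 = 5.567
ΔM = M_1 − M_2 = -4.346 − (5.567) = -9.913; smaller M is more luminous → Star 1.
L ratio = 10^(0.4 |ΔM|) = 10^3.965 = 9226

Star 1 is more luminous, by a factor of 9230.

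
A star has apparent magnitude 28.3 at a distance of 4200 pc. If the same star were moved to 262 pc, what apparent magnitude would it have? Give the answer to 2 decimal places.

Flux ∝ 1/d², so Δm = 5 log₁₀(d₂/d₁) = 5 log₁₀(262/4200) = -6.025
m₂ = m₁ + Δm = 28.3 + (-6.025) = 22.275

m ≈ 22.28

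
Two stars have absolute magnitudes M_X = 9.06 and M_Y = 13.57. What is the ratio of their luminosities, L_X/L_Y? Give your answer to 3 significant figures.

L_X/L_Y ≈ 63.7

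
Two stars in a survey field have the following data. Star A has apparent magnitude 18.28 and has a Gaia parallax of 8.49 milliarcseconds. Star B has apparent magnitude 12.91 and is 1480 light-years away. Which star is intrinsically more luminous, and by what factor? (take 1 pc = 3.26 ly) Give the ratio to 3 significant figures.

Star B is more luminous, by a factor of 2090.

Star A: p = 8.49 mas = 8.49×10^-3″ → d = 1/p = 117.8 pc
Star A: M = m − 5 log₁₀ d + 5 = 18.28 − 5·2.0711 + 5 = 12.925
Star B: d = 1480 ly / 3.26 = 454.0 pc
Star B: M = m − 5 log₁₀ d + 5 = 12.91 − 5·2.6570 + 5 = 4.625
ΔM = M_A − M_B = 12.925 − (4.625) = 8.300; smaller M is more luminous → Star B.
L ratio = 10^(0.4 |ΔM|) = 10^3.320 = 2089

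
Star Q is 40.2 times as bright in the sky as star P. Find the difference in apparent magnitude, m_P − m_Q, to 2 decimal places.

m_P − m_Q ≈ 4.01

Pogson: Δm = −2.5 log₁₀(ratio) = −2.5 log₁₀(40.2) = −2.5 × 1.6042 = -4.011
Star Q is brighter so has the smaller magnitude: m_P − m_Q is positive.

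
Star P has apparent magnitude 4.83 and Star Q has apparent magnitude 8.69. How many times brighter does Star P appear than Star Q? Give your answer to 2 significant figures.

35

Δm = 4.83 − (8.69) = -3.86
Flux ratio = 10^(−0.4 Δm) = 10^(−0.4 × -3.86) = 10^1.544 = 34.99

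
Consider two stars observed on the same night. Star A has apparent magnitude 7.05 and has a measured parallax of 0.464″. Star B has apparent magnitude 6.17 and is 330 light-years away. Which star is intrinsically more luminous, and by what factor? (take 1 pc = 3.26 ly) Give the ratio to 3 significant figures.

Star A: d = 1/p = 1/0.464″ = 2.155 pc
Star A: M = m − 5 log₁₀ d + 5 = 7.05 − 5·0.3335 + 5 = 10.383
Star B: d = 330 ly / 3.26 = 101.2 pc
Star B: M = m − 5 log₁₀ d + 5 = 6.17 − 5·2.0053 + 5 = 1.144
ΔM = M_A − M_B = 10.383 − (1.144) = 9.239; smaller M is more luminous → Star B.
L ratio = 10^(0.4 |ΔM|) = 10^3.696 = 4962

Star B is more luminous, by a factor of 4960.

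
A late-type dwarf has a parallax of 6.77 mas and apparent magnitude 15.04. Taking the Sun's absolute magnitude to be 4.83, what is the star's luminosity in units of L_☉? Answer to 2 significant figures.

L/L_☉ ≈ 0.018

d = 1/p = 1000/6.77 mas = 147.7 pc
M = m − 5 log₁₀ d + 5 = 15.04 − 5·2.1694 + 5 = 9.193
M − M_☉ = 9.193 − 4.83 = 4.363
L/L_☉ = 10^(−0.4 × 4.363) = 0.01798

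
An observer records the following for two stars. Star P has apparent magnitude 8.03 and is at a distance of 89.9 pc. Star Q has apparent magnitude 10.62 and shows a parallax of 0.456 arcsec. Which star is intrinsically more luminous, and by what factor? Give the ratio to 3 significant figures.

Star P is more luminous, by a factor of 18300.

Star P: M = m − 5 log₁₀ d + 5 = 8.03 − 5·1.9538 + 5 = 3.261
Star Q: d = 1/p = 1/0.456″ = 2.193 pc
Star Q: M = m − 5 log₁₀ d + 5 = 10.62 − 5·0.3410 + 5 = 13.915
ΔM = M_P − M_Q = 3.261 − (13.915) = -10.654; smaller M is more luminous → Star P.
L ratio = 10^(0.4 |ΔM|) = 10^4.261 = 18260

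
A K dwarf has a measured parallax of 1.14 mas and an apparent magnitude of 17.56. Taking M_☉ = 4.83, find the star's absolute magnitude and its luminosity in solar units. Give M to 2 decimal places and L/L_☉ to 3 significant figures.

d = 1/p = 1000/1.14 mas = 877.2 pc
M = m − 5 log₁₀ d + 5 = 17.56 − 5·2.9431 + 5 = 7.845
M − M_☉ = 7.845 − 4.83 = 3.015
L/L_☉ = 10^(−0.4 × 3.015) = 0.06226

M ≈ 7.84; L/L_☉ ≈ 0.0623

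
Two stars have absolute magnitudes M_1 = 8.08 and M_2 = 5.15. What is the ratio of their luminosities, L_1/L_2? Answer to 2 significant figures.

ΔM = M_1 − M_2 = 2.93
L_1/L_2 = 10^(−0.4 ΔM) = 10^-1.172 = 0.06730

L_1/L_2 ≈ 0.067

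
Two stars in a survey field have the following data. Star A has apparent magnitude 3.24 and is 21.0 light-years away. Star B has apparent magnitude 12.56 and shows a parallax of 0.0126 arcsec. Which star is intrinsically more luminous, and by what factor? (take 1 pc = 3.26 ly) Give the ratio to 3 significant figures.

Star A: d = 21.0 ly / 3.26 = 6.442 pc
Star A: M = m − 5 log₁₀ d + 5 = 3.24 − 5·0.8090 + 5 = 4.195
Star B: d = 1/p = 1/0.0126″ = 79.37 pc
Star B: M = m − 5 log₁₀ d + 5 = 12.56 − 5·1.8996 + 5 = 8.062
ΔM = M_A − M_B = 4.195 − (8.062) = -3.867; smaller M is more luminous → Star A.
L ratio = 10^(0.4 |ΔM|) = 10^1.547 = 35.22

Star A is more luminous, by a factor of 35.2.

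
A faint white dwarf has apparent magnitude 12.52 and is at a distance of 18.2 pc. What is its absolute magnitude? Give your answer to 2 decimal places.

5 log₁₀(d/10 pc) = 5 log₁₀(18.20) − 5 = 1.300
M = m − 5 log₁₀(d/10) = 12.52 − 1.300 = 11.220

M ≈ 11.22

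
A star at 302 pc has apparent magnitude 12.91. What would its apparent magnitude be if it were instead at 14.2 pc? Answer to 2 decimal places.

Flux ∝ 1/d², so Δm = 5 log₁₀(d₂/d₁) = 5 log₁₀(14.2/302) = -6.639
m₂ = m₁ + Δm = 12.91 + (-6.639) = 6.271

m ≈ 6.27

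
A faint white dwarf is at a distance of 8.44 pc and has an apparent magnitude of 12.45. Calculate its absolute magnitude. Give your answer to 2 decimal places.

M ≈ 12.82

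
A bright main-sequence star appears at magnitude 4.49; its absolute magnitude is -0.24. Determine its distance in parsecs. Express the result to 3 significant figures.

Distance modulus: m − M = 4.49 − (-0.24) = 4.730
m − M = 5 log₁₀ d − 5
log₁₀ d = (m − M)/5 + 1 = 1.9460
d = 10^1.9460 = 88.31 pc

d ≈ 88.3 pc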